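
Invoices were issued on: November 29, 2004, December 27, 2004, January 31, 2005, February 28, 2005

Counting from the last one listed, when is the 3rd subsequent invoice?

These are Mondays with 28, 35, 28-day gaps.
Each is the final Monday of its month — November 29, 2004 is past the 28th, so '4th Monday' doesn't fit.
March 2005 ends with Monday March 28, 2005.
Last Monday of April 2005: April 25, 2005.
May 2005 ends with Monday May 30, 2005.

May 30, 2005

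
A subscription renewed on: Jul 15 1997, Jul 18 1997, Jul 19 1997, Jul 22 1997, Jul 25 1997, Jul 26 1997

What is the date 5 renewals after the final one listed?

Aug 8 1997

The gap pattern 3, 1, 3, 3, 1 repeats every 3 events.
These are the Tuesdays, Fridays and Saturdays of each week.
Next Tuesday: Jul 29 1997.
The following Friday is Aug 1 1997.
The following Saturday is Aug 2 1997.
Next Tuesday: Aug 5 1997.
The following Friday is Aug 8 1997.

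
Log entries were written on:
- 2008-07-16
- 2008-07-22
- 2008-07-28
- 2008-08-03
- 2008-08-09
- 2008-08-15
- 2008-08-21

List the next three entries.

2008-08-27, 2008-09-02, 2008-09-08

Every event comes 6 days after the last (6, 6, 6, 6, 6, 6).
2008-08-21 + 6 days = 2008-08-27.
2008-08-27 + 6 days = 2008-09-02.
2008-09-02 + 6 days = 2008-09-08.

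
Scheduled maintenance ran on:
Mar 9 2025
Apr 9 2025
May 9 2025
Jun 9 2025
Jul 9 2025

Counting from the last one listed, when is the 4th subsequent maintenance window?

Nov 9 2025

The day-of-month is always 9 (31, 30, 31, 30 days between events).
So this recurs on the 9th of each month.
Next: August 2025 → Aug 9 2025.
September 2025: Sep 9 2025.
Next: October 2025 → Oct 9 2025.
Next: November 2025 → Nov 9 2025.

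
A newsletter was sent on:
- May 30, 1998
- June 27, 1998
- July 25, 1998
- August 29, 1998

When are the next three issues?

These are Saturdays with 28, 28, 35-day gaps.
Each is the final Saturday of its month — May 30, 1998 is past the 28th, so '4th Saturday' doesn't fit.
September 1998 ends with Saturday September 26, 1998.
October 1998 ends with Saturday October 31, 1998.
November 1998 ends with Saturday November 28, 1998.

September 26, 1998; October 31, 1998; November 28, 1998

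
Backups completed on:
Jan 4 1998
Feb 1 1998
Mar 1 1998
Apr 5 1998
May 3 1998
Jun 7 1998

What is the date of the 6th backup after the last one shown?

Dec 6 1998

These are Sundays at 28- or 35-day spacing (28, 28, 35, 28, 35).
The pattern: 1st Sunday of the month.
July 1998 — 1st Sunday is Jul 5 1998.
1st Sunday of August 1998: Aug 2 1998.
1st Sunday of September 1998: Sep 6 1998.
1st Sunday of October 1998: Oct 4 1998.
1st Sunday of November 1998: Nov 1 1998.
December 1998 — 1st Sunday is Dec 6 1998.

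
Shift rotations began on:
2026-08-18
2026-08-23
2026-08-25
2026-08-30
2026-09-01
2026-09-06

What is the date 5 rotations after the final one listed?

Every event lands on a Tuesday or Sunday (gaps cycle 5, 2, 5, 2, 5).
So the schedule is: every Tuesday and Sunday.
Next Tuesday: 2026-09-08.
The following Sunday is 2026-09-13.
The following Tuesday is 2026-09-15.
The following Sunday is 2026-09-20.
The following Tuesday is 2026-09-22.

2026-09-22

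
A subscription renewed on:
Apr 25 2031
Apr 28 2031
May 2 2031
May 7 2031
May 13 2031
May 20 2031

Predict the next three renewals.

May 28 2031, Jun 6 2031, Jun 16 2031

Gaps: 3, 4, 5, 6, 7 days — each gap is 1 larger than the previous one.
Next gap: 8 days. May 20 2031 + 8 days = May 28 2031.
Next gap: 9 days. May 28 2031 + 9 days = Jun 6 2031.
Next gap: 10 days. Jun 6 2031 + 10 days = Jun 16 2031.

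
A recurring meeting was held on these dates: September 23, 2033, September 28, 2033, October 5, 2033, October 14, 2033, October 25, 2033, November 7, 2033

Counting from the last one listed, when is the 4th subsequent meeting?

The spacing grows by 2 each time: 5, 7, 9, 11, 13 days.
Next gap: 15 days. November 7, 2033 + 15 days = November 22, 2033.
Next gap: 17 days. November 22, 2033 + 17 days = December 9, 2033.
Next gap: 19 days. December 9, 2033 + 19 days = December 28, 2033.
Next gap: 21 days. December 28, 2033 + 21 days = January 18, 2034.

January 18, 2034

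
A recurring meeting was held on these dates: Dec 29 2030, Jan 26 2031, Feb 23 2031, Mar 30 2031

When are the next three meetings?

Apr 27 2031, May 25 2031, Jun 29 2031

These are Sundays with 28, 28, 35-day gaps.
Each is the final Sunday of its month — Dec 29 2030 is past the 28th, so '4th Sunday' doesn't fit.
April 2031 ends with Sunday Apr 27 2031.
May 2031 ends with Sunday May 25 2031.
Last Sunday of June 2031: Jun 29 2031.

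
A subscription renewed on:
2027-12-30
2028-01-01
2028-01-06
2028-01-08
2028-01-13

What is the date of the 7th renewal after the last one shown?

2028-02-05

Every event lands on a Thursday or Saturday (gaps cycle 2, 5, 2, 5).
So the schedule is: every Thursday and Saturday.
The following Saturday is 2028-01-15.
Next Thursday: 2028-01-20.
The following Saturday is 2028-01-22.
Next Thursday: 2028-01-27.
Next Saturday: 2028-01-29.
The following Thursday is 2028-02-03.
Next Saturday: 2028-02-05.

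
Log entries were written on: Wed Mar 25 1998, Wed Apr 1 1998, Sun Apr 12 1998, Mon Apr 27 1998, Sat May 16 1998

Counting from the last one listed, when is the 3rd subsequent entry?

Wed Aug 5 1998

Intervals are 7, 11, 15, 19 days — an arithmetic progression with common difference 4.
Next gap: 23 days. Sat May 16 1998 + 23 days = Mon Jun 8 1998.
Next gap: 27 days. Mon Jun 8 1998 + 27 days = Sun Jul 5 1998.
Next gap: 31 days. Sun Jul 5 1998 + 31 days = Wed Aug 5 1998.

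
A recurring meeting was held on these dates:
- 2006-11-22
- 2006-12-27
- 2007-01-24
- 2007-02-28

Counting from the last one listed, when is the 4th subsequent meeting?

All dates are Wednesdays, 35, 28, 35 days apart.
Specifically, the 4th Wednesday of each month.
March 2007 — 4th Wednesday is 2007-03-28.
April 2007 — 4th Wednesday is 2007-04-25.
May 2007 — 4th Wednesday is 2007-05-23.
June 2007 — 4th Wednesday is 2007-06-27.

2007-06-27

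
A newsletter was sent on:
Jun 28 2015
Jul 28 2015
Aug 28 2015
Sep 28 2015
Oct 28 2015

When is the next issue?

Nov 28 2015

The day-of-month is always 28 (30, 31, 31, 30 days between events).
So this recurs on the 28th of each month.
November 2015: Nov 28 2015.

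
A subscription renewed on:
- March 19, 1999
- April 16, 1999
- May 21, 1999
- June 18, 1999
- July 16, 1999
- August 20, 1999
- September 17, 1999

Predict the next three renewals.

Gaps: 28, 35, 28, 28, 35, 28 days — a mix of 28 and 35. Every date is a Friday.
Each is the 3rd Friday of its month.
3rd Friday of October 1999: October 15, 1999.
November 1999 — 3rd Friday is November 19, 1999.
December 1999 — 3rd Friday is December 17, 1999.

October 15, 1999; November 19, 1999; December 17, 1999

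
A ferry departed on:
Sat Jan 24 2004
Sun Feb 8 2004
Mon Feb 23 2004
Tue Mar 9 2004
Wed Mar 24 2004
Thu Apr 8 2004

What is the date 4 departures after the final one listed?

Mon Jun 7 2004

The spacing is 15, 15, 15, 15, 15 days — always 15 days.
Thu Apr 8 2004 + 15 days = Fri Apr 23 2004.
Fri Apr 23 2004 + 15 days = Sat May 8 2004.
Sat May 8 2004 + 15 days = Sun May 23 2004.
Sun May 23 2004 + 15 days = Mon Jun 7 2004.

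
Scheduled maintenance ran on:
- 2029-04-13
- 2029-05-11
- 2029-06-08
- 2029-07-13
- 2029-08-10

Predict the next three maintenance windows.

2029-09-14, 2029-10-12, 2029-11-09

All dates are Fridays, 28, 28, 35, 28 days apart.
Specifically, the 2nd Friday of each month.
2nd Friday of September 2029: 2029-09-14.
2nd Friday of October 2029: 2029-10-12.
November 2029 — 2nd Friday is 2029-11-09.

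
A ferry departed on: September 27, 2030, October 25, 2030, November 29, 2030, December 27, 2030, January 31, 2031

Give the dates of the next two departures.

Every date is a Friday; gaps 28, 35, 28, 35 days.
Each is the last Friday of its month (at least one falls on the 29th or later, ruling out '4th Friday').
February 2031 ends with Friday February 28, 2031.
March 2031 ends with Friday March 28, 2031.

February 28, 2031; March 28, 2031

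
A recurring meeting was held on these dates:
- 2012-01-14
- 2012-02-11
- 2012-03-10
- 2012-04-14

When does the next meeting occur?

These are Saturdays at 28- or 35-day spacing (28, 28, 35).
The pattern: 2nd Saturday of the month.
2nd Saturday of May 2012: 2012-05-12.

2012-05-12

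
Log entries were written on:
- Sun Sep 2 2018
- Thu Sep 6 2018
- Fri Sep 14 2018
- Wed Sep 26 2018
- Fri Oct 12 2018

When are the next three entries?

Gaps: 4, 8, 12, 16 days — each gap is 4 larger than the previous one.
Next gap: 20 days. Fri Oct 12 2018 + 20 days = Thu Nov 1 2018.
Next gap: 24 days. Thu Nov 1 2018 + 24 days = Sun Nov 25 2018.
Next gap: 28 days. Sun Nov 25 2018 + 28 days = Sun Dec 23 2018.

Thu Nov 1 2018, Sun Nov 25 2018, Sun Dec 23 2018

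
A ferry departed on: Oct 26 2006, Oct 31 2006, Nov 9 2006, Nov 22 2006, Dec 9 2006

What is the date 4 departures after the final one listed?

The spacing grows by 4 each time: 5, 9, 13, 17 days.
Next gap: 21 days. Dec 9 2006 + 21 days = Dec 30 2006.
Next gap: 25 days. Dec 30 2006 + 25 days = Jan 24 2007.
Next gap: 29 days. Jan 24 2007 + 29 days = Feb 22 2007.
Next gap: 33 days. Feb 22 2007 + 33 days = Mar 27 2007.

Mar 27 2007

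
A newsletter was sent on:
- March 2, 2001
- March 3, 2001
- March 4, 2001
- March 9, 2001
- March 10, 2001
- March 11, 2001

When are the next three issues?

Gaps: 1, 1, 5, 1, 1 days — not constant, but cyclic with period 3.
The events fall on every Friday, Saturday and Sunday.
Next Friday: March 16, 2001.
The following Saturday is March 17, 2001.
The following Sunday is March 18, 2001.

March 16, 2001; March 17, 2001; March 18, 2001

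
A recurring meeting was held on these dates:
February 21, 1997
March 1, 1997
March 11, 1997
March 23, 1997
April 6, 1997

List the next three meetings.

April 22, 1997; May 10, 1997; May 30, 1997

The spacing grows by 2 each time: 8, 10, 12, 14 days.
Next gap: 16 days. April 6, 1997 + 16 days = April 22, 1997.
Next gap: 18 days. April 22, 1997 + 18 days = May 10, 1997.
Next gap: 20 days. May 10, 1997 + 20 days = May 30, 1997.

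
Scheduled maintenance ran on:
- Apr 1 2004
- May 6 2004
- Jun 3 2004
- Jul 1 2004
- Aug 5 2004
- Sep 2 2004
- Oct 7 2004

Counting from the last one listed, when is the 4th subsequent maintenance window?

Feb 3 2005

All dates are Thursdays, 35, 28, 28, 35, 28, 35 days apart.
Specifically, the 1st Thursday of each month.
1st Thursday of November 2004: Nov 4 2004.
1st Thursday of December 2004: Dec 2 2004.
January 2005 — 1st Thursday is Jan 6 2005.
February 2005 — 1st Thursday is Feb 3 2005.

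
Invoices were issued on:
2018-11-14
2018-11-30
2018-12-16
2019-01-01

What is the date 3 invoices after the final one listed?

2019-02-18

The spacing is 16, 16, 16 days — always 16 days.
2019-01-01 + 16 days = 2019-01-17.
2019-01-17 + 16 days = 2019-02-02.
2019-02-02 + 16 days = 2019-02-18.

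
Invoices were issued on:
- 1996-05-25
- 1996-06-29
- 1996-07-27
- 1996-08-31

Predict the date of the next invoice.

These are Saturdays with 35, 28, 35-day gaps.
Each is the final Saturday of its month — 1996-06-29 is past the 28th, so '4th Saturday' doesn't fit.
September 1996 ends with Saturday 1996-09-28.

1996-09-28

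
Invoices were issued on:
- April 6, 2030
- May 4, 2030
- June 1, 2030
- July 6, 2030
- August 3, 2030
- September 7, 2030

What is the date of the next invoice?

Gaps: 28, 28, 35, 28, 35 days — a mix of 28 and 35. Every date is a Saturday.
Each is the 1st Saturday of its month.
1st Saturday of October 2030: October 5, 2030.

October 5, 2030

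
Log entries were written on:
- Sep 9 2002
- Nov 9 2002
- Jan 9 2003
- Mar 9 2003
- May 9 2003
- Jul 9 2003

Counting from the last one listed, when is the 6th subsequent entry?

Gaps: 61, 61, 59, 61, 61 days — not constant. Every event is on the 9th of the month.
Pattern: the 9th of every 2 months.
Next: September 2003 → Sep 9 2003.
November 2003: Nov 9 2003.
January 2004: Jan 9 2004.
Next: March 2004 → Mar 9 2004.
Next: May 2004 → May 9 2004.
July 2004: Jul 9 2004.

Jul 9 2004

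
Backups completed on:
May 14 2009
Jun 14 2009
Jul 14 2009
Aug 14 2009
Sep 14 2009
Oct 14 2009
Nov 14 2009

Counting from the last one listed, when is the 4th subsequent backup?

The day-of-month is always 14 (31, 30, 31, 31, 30, 31 days between events).
So this recurs on the 14th of each month.
Next: December 2009 → Dec 14 2009.
Next: January 2010 → Jan 14 2010.
Next: February 2010 → Feb 14 2010.
March 2010: Mar 14 2010.

Mar 14 2010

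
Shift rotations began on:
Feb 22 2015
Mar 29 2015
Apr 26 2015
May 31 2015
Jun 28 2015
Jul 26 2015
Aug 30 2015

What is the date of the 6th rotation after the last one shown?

All Sundays; the gaps (35, 28, 35, 28, 28, 35) vary with month length.
This is the last Sunday of each month.
Last Sunday of September 2015: Sep 27 2015.
Last Sunday of October 2015: Oct 25 2015.
November 2015 ends with Sunday Nov 29 2015.
December 2015 ends with Sunday Dec 27 2015.
January 2016 ends with Sunday Jan 31 2016.
Last Sunday of February 2016: Feb 28 2016.

Feb 28 2016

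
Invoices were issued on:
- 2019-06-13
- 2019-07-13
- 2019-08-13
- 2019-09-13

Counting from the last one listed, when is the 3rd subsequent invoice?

2019-12-13

The day-of-month is always 13 (30, 31, 31 days between events).
So this recurs on the 13th of each month.
Next: October 2019 → 2019-10-13.
Next: November 2019 → 2019-11-13.
December 2019: 2019-12-13.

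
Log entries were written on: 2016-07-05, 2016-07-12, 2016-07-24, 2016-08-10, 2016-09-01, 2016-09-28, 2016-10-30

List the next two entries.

2016-12-06, 2017-01-17

Gaps: 7, 12, 17, 22, 27, 32 days — each gap is 5 larger than the previous one.
Next gap: 37 days. 2016-10-30 + 37 days = 2016-12-06.
Next gap: 42 days. 2016-12-06 + 42 days = 2017-01-17.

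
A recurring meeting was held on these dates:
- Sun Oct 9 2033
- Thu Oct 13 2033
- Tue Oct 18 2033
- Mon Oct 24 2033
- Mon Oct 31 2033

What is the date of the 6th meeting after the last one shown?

Mon Jan 2 2034

Intervals are 4, 5, 6, 7 days — an arithmetic progression with common difference 1.
Next gap: 8 days. Mon Oct 31 2033 + 8 days = Tue Nov 8 2033.
Next gap: 9 days. Tue Nov 8 2033 + 9 days = Thu Nov 17 2033.
Next gap: 10 days. Thu Nov 17 2033 + 10 days = Sun Nov 27 2033.
Next gap: 11 days. Sun Nov 27 2033 + 11 days = Thu Dec 8 2033.
Next gap: 12 days. Thu Dec 8 2033 + 12 days = Tue Dec 20 2033.
Next gap: 13 days. Tue Dec 20 2033 + 13 days = Mon Jan 2 2034.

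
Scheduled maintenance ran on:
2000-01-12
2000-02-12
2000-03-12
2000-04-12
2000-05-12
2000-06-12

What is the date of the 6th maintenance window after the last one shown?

2000-12-12

Gaps: 31, 29, 31, 30, 31 days — not constant. Every event is on the 12th of the month.
Pattern: the 12th of each month.
Next: July 2000 → 2000-07-12.
August 2000: 2000-08-12.
Next: September 2000 → 2000-09-12.
October 2000: 2000-10-12.
November 2000: 2000-11-12.
Next: December 2000 → 2000-12-12.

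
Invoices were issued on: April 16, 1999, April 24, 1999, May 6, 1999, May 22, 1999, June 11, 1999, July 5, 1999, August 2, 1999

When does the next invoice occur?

September 3, 1999

Gaps: 8, 12, 16, 20, 24, 28 days — each gap is 4 larger than the previous one.
Next gap: 32 days. August 2, 1999 + 32 days = September 3, 1999.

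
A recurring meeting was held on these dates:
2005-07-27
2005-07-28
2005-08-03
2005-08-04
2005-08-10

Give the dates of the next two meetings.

The gap pattern 1, 6, 1, 6 repeats every 2 events.
These are the Wednesdays and Thursdays of each week.
Next Thursday: 2005-08-11.
The following Wednesday is 2005-08-17.

2005-08-11, 2005-08-17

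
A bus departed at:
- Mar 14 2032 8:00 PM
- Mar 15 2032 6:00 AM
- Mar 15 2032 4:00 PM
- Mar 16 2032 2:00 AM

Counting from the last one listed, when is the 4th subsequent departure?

Mar 17 2032 6:00 PM

Gaps: 10, 10, 10 hours — each event is 10 hours after the previous one.
Mar 16 2032 2:00 AM + 10 h = Mar 16 2032 12:00 PM.
Mar 16 2032 12:00 PM + 10 h = Mar 16 2032 10:00 PM.
Mar 16 2032 10:00 PM + 10 h = Mar 17 2032 8:00 AM.
Mar 17 2032 8:00 AM + 10 h = Mar 17 2032 6:00 PM.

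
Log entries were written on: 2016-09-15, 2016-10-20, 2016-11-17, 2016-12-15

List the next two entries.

Gaps: 35, 28, 28 days — a mix of 28 and 35. Every date is a Thursday.
Each is the 3rd Thursday of its month.
3rd Thursday of January 2017: 2017-01-19.
3rd Thursday of February 2017: 2017-02-16.

2017-01-19, 2017-02-16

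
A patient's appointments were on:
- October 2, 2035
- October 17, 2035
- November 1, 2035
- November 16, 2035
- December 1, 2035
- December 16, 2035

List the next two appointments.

December 31, 2035; January 15, 2036

Every event comes 15 days after the last (15, 15, 15, 15, 15).
December 16, 2035 + 15 days = December 31, 2035.
December 31, 2035 + 15 days = January 15, 2036.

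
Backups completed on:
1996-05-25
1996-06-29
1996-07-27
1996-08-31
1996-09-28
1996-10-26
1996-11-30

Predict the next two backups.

All Saturdays; the gaps (35, 28, 35, 28, 28, 35) vary with month length.
This is the last Saturday of each month.
December 1996 ends with Saturday 1996-12-28.
Last Saturday of January 1997: 1997-01-25.

1996-12-28, 1997-01-25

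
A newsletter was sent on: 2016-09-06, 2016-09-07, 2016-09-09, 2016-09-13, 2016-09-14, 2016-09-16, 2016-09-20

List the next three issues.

2016-09-21, 2016-09-23, 2016-09-27

Gaps: 1, 2, 4, 1, 2, 4 days — not constant, but cyclic with period 3.
The events fall on every Tuesday, Wednesday and Friday.
The following Wednesday is 2016-09-21.
The following Friday is 2016-09-23.
Next Tuesday: 2016-09-27.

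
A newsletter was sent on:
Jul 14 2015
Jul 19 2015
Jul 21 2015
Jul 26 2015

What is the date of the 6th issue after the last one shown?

Every event lands on a Tuesday or Sunday (gaps cycle 5, 2, 5).
So the schedule is: every Tuesday and Sunday.
Next Tuesday: Jul 28 2015.
The following Sunday is Aug 2 2015.
The following Tuesday is Aug 4 2015.
The following Sunday is Aug 9 2015.
The following Tuesday is Aug 11 2015.
The following Sunday is Aug 16 2015.

Aug 16 2015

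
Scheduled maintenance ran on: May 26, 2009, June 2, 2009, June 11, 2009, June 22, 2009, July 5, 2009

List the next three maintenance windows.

The spacing grows by 2 each time: 7, 9, 11, 13 days.
Next gap: 15 days. July 5, 2009 + 15 days = July 20, 2009.
Next gap: 17 days. July 20, 2009 + 17 days = August 6, 2009.
Next gap: 19 days. August 6, 2009 + 19 days = August 25, 2009.

July 20, 2009; August 6, 2009; August 25, 2009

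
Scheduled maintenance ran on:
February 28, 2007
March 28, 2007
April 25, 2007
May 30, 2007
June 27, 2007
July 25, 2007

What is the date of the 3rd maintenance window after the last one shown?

October 31, 2007

These are Wednesdays with 28, 28, 35, 28, 28-day gaps.
Each is the final Wednesday of its month — May 30, 2007 is past the 28th, so '4th Wednesday' doesn't fit.
August 2007 ends with Wednesday August 29, 2007.
Last Wednesday of September 2007: September 26, 2007.
October 2007 ends with Wednesday October 31, 2007.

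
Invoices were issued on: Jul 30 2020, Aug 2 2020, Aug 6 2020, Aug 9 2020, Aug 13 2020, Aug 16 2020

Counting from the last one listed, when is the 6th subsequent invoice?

Every event lands on a Thursday or Sunday (gaps cycle 3, 4, 3, 4, 3).
So the schedule is: every Thursday and Sunday.
The following Thursday is Aug 20 2020.
Next Sunday: Aug 23 2020.
Next Thursday: Aug 27 2020.
The following Sunday is Aug 30 2020.
Next Thursday: Sep 3 2020.
The following Sunday is Sep 6 2020.

Sep 6 2020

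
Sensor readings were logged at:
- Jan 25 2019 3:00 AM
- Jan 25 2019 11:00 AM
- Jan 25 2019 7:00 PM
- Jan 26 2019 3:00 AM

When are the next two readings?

Jan 26 2019 11:00 AM, Jan 26 2019 7:00 PM

Gaps: 8, 8, 8 hours — each event is 8 hours after the previous one.
Jan 26 2019 3:00 AM + 8 h = Jan 26 2019 11:00 AM.
Jan 26 2019 11:00 AM + 8 h = Jan 26 2019 7:00 PM.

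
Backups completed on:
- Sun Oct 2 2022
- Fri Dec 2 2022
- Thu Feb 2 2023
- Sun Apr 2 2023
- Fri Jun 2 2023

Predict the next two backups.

Wed Aug 2 2023, Mon Oct 2 2023

Gaps: 61, 62, 59, 61 days — not constant. Every event is on the 2nd of the month.
Pattern: the 2nd of every 2 months.
August 2023: Wed Aug 2 2023.
Next: October 2023 → Mon Oct 2 2023.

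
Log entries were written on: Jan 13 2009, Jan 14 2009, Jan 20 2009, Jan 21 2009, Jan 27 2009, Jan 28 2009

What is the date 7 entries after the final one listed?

Every event lands on a Tuesday or Wednesday (gaps cycle 1, 6, 1, 6, 1).
So the schedule is: every Tuesday and Wednesday.
The following Tuesday is Feb 3 2009.
The following Wednesday is Feb 4 2009.
The following Tuesday is Feb 10 2009.
The following Wednesday is Feb 11 2009.
Next Tuesday: Feb 17 2009.
The following Wednesday is Feb 18 2009.
The following Tuesday is Feb 24 2009.

Feb 24 2009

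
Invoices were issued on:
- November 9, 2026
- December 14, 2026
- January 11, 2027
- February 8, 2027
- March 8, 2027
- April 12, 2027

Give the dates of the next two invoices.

These are Mondays at 28- or 35-day spacing (35, 28, 28, 28, 35).
The pattern: 2nd Monday of the month.
May 2027 — 2nd Monday is May 10, 2027.
2nd Monday of June 2027: June 14, 2027.

May 10, 2027; June 14, 2027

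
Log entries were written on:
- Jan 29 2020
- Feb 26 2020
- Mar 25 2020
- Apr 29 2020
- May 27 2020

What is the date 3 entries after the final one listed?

Aug 26 2020

These are Wednesdays with 28, 28, 35, 28-day gaps.
Each is the final Wednesday of its month — Jan 29 2020 is past the 28th, so '4th Wednesday' doesn't fit.
Last Wednesday of June 2020: Jun 24 2020.
Last Wednesday of July 2020: Jul 29 2020.
August 2020 ends with Wednesday Aug 26 2020.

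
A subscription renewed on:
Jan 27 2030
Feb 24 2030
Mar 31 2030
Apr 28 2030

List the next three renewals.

May 26 2030, Jun 30 2030, Jul 28 2030

These are Sundays with 28, 35, 28-day gaps.
Each is the final Sunday of its month — Mar 31 2030 is past the 28th, so '4th Sunday' doesn't fit.
May 2030 ends with Sunday May 26 2030.
June 2030 ends with Sunday Jun 30 2030.
July 2030 ends with Sunday Jul 28 2030.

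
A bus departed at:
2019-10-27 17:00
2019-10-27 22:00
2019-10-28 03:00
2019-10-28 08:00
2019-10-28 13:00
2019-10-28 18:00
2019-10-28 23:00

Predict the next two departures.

The interval is a steady 5 hours (5, 5, 5, 5, 5, 5).
2019-10-28 23:00 + 5 h = 2019-10-29 04:00.
2019-10-29 04:00 + 5 h = 2019-10-29 09:00.

2019-10-29 04:00, 2019-10-29 09:00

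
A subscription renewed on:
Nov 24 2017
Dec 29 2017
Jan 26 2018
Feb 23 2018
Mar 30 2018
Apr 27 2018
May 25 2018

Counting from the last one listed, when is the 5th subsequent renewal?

Oct 26 2018

Every date is a Friday; gaps 35, 28, 28, 35, 28, 28 days.
Each is the last Friday of its month (at least one falls on the 29th or later, ruling out '4th Friday').
June 2018 ends with Friday Jun 29 2018.
July 2018 ends with Friday Jul 27 2018.
August 2018 ends with Friday Aug 31 2018.
September 2018 ends with Friday Sep 28 2018.
Last Friday of October 2018: Oct 26 2018.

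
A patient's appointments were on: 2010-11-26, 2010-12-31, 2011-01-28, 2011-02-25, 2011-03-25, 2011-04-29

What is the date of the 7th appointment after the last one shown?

These are Fridays with 35, 28, 28, 28, 35-day gaps.
Each is the final Friday of its month — 2010-12-31 is past the 28th, so '4th Friday' doesn't fit.
May 2011 ends with Friday 2011-05-27.
June 2011 ends with Friday 2011-06-24.
July 2011 ends with Friday 2011-07-29.
Last Friday of August 2011: 2011-08-26.
September 2011 ends with Friday 2011-09-30.
October 2011 ends with Friday 2011-10-28.
Last Friday of November 2011: 2011-11-25.

2011-11-25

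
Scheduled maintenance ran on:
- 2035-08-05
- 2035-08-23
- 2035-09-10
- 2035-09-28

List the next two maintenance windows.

2035-10-16, 2035-11-03

The spacing is 18, 18, 18 days — always 18 days.
2035-09-28 + 18 days = 2035-10-16.
2035-10-16 + 18 days = 2035-11-03.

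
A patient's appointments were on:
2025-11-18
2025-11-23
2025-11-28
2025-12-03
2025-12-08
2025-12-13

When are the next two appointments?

Every event comes 5 days after the last (5, 5, 5, 5, 5).
2025-12-13 + 5 days = 2025-12-18.
2025-12-18 + 5 days = 2025-12-23.

2025-12-18, 2025-12-23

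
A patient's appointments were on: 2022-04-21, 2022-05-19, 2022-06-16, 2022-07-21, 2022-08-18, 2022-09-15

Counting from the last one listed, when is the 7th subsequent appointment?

Gaps: 28, 28, 35, 28, 28 days — a mix of 28 and 35. Every date is a Thursday.
Each is the 3rd Thursday of its month.
3rd Thursday of October 2022: 2022-10-20.
November 2022 — 3rd Thursday is 2022-11-17.
December 2022 — 3rd Thursday is 2022-12-15.
January 2023 — 3rd Thursday is 2023-01-19.
February 2023 — 3rd Thursday is 2023-02-16.
3rd Thursday of March 2023: 2023-03-16.
3rd Thursday of April 2023: 2023-04-20.

2023-04-20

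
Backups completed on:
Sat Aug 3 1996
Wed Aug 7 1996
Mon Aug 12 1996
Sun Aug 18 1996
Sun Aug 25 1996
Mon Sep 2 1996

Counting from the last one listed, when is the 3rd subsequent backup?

Intervals are 4, 5, 6, 7, 8 days — an arithmetic progression with common difference 1.
Next gap: 9 days. Mon Sep 2 1996 + 9 days = Wed Sep 11 1996.
Next gap: 10 days. Wed Sep 11 1996 + 10 days = Sat Sep 21 1996.
Next gap: 11 days. Sat Sep 21 1996 + 11 days = Wed Oct 2 1996.

Wed Oct 2 1996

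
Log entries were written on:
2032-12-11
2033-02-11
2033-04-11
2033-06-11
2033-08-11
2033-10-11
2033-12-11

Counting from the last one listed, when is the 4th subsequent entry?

Gaps: 62, 59, 61, 61, 61, 61 days — not constant. Every event is on the 11th of the month.
Pattern: the 11th of every 2 months.
February 2034: 2034-02-11.
April 2034: 2034-04-11.
Next: June 2034 → 2034-06-11.
Next: August 2034 → 2034-08-11.

2034-08-11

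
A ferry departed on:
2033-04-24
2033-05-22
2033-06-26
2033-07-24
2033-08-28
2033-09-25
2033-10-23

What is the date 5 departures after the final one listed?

These are Sundays at 28- or 35-day spacing (28, 35, 28, 35, 28, 28).
The pattern: 4th Sunday of the month.
4th Sunday of November 2033: 2033-11-27.
December 2033 — 4th Sunday is 2033-12-25.
January 2034 — 4th Sunday is 2034-01-22.
February 2034 — 4th Sunday is 2034-02-26.
March 2034 — 4th Sunday is 2034-03-26.

2034-03-26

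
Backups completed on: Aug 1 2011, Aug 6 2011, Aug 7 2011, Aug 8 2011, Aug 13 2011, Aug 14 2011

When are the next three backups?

Aug 15 2011, Aug 20 2011, Aug 21 2011

The gap pattern 5, 1, 1, 5, 1 repeats every 3 events.
These are the Mondays, Saturdays and Sundays of each week.
Next Monday: Aug 15 2011.
The following Saturday is Aug 20 2011.
Next Sunday: Aug 21 2011.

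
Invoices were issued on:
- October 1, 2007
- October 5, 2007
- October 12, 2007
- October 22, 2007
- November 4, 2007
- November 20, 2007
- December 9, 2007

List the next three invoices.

Gaps: 4, 7, 10, 13, 16, 19 days — each gap is 3 larger than the previous one.
Next gap: 22 days. December 9, 2007 + 22 days = December 31, 2007.
Next gap: 25 days. December 31, 2007 + 25 days = January 25, 2008.
Next gap: 28 days. January 25, 2008 + 28 days = February 22, 2008.

December 31, 2007; January 25, 2008; February 22, 2008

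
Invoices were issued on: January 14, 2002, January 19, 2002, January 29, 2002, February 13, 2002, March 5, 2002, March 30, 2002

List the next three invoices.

The spacing grows by 5 each time: 5, 10, 15, 20, 25 days.
Next gap: 30 days. March 30, 2002 + 30 days = April 29, 2002.
Next gap: 35 days. April 29, 2002 + 35 days = June 3, 2002.
Next gap: 40 days. June 3, 2002 + 40 days = July 13, 2002.

April 29, 2002; June 3, 2002; July 13, 2002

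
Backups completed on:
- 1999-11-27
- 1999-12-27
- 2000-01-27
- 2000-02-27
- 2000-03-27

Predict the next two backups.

The day-of-month is always 27 (30, 31, 31, 29 days between events).
So this recurs on the 27th of each month.
April 2000: 2000-04-27.
May 2000: 2000-05-27.

2000-04-27, 2000-05-27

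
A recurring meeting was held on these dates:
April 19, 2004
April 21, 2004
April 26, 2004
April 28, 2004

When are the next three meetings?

May 3, 2004; May 5, 2004; May 10, 2004

Every event lands on a Monday or Wednesday (gaps cycle 2, 5, 2).
So the schedule is: every Monday and Wednesday.
Next Monday: May 3, 2004.
Next Wednesday: May 5, 2004.
Next Monday: May 10, 2004.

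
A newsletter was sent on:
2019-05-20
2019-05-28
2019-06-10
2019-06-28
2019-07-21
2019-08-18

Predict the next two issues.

Gaps: 8, 13, 18, 23, 28 days — each gap is 5 larger than the previous one.
Next gap: 33 days. 2019-08-18 + 33 days = 2019-09-20.
Next gap: 38 days. 2019-09-20 + 38 days = 2019-10-28.

2019-09-20, 2019-10-28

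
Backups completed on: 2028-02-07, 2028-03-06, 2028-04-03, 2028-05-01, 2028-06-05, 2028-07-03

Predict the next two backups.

All dates are Mondays, 28, 28, 28, 35, 28 days apart.
Specifically, the 1st Monday of each month.
1st Monday of August 2028: 2028-08-07.
1st Monday of September 2028: 2028-09-04.

2028-08-07, 2028-09-04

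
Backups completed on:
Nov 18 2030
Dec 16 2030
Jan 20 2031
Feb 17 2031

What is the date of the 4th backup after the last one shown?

Gaps: 28, 35, 28 days — a mix of 28 and 35. Every date is a Monday.
Each is the 3rd Monday of its month.
March 2031 — 3rd Monday is Mar 17 2031.
April 2031 — 3rd Monday is Apr 21 2031.
3rd Monday of May 2031: May 19 2031.
June 2031 — 3rd Monday is Jun 16 2031.

Jun 16 2031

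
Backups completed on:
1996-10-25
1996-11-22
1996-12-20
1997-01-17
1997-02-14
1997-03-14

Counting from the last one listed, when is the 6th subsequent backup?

1997-08-29

The spacing is 28, 28, 28, 28, 28 days — always 28 days.
1997-03-14 + 28 days = 1997-04-11.
1997-04-11 + 28 days = 1997-05-09.
1997-05-09 + 28 days = 1997-06-06.
1997-06-06 + 28 days = 1997-07-04.
1997-07-04 + 28 days = 1997-08-01.
1997-08-01 + 28 days = 1997-08-29.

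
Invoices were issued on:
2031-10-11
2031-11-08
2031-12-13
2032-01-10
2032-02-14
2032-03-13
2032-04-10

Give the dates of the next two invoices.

Gaps: 28, 35, 28, 35, 28, 28 days — a mix of 28 and 35. Every date is a Saturday.
Each is the 2nd Saturday of its month.
May 2032 — 2nd Saturday is 2032-05-08.
June 2032 — 2nd Saturday is 2032-06-12.

2032-05-08, 2032-06-12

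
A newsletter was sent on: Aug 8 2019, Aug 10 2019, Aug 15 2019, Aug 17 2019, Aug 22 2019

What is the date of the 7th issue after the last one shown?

Sep 14 2019

Every event lands on a Thursday or Saturday (gaps cycle 2, 5, 2, 5).
So the schedule is: every Thursday and Saturday.
Next Saturday: Aug 24 2019.
The following Thursday is Aug 29 2019.
The following Saturday is Aug 31 2019.
Next Thursday: Sep 5 2019.
Next Saturday: Sep 7 2019.
Next Thursday: Sep 12 2019.
Next Saturday: Sep 14 2019.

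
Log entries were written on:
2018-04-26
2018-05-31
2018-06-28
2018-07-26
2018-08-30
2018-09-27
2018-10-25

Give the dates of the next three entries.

2018-11-29, 2018-12-27, 2019-01-31

All Thursdays; the gaps (35, 28, 28, 35, 28, 28) vary with month length.
This is the last Thursday of each month.
November 2018 ends with Thursday 2018-11-29.
Last Thursday of December 2018: 2018-12-27.
January 2019 ends with Thursday 2019-01-31.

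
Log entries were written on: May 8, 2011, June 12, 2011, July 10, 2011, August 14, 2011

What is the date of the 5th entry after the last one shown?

January 8, 2012

Gaps: 35, 28, 35 days — a mix of 28 and 35. Every date is a Sunday.
Each is the 2nd Sunday of its month.
September 2011 — 2nd Sunday is September 11, 2011.
2nd Sunday of October 2011: October 9, 2011.
2nd Sunday of November 2011: November 13, 2011.
2nd Sunday of December 2011: December 11, 2011.
January 2012 — 2nd Sunday is January 8, 2012.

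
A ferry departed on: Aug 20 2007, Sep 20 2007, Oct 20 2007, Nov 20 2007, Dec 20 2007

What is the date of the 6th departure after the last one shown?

Gaps: 31, 30, 31, 30 days — not constant. Every event is on the 20th of the month.
Pattern: the 20th of each month.
Next: January 2008 → Jan 20 2008.
February 2008: Feb 20 2008.
Next: March 2008 → Mar 20 2008.
Next: April 2008 → Apr 20 2008.
Next: May 2008 → May 20 2008.
Next: June 2008 → Jun 20 2008.

Jun 20 2008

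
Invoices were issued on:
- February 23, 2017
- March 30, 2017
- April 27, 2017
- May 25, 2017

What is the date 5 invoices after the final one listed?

Every date is a Thursday; gaps 35, 28, 28 days.
Each is the last Thursday of its month (at least one falls on the 29th or later, ruling out '4th Thursday').
Last Thursday of June 2017: June 29, 2017.
July 2017 ends with Thursday July 27, 2017.
Last Thursday of August 2017: August 31, 2017.
Last Thursday of September 2017: September 28, 2017.
Last Thursday of October 2017: October 26, 2017.

October 26, 2017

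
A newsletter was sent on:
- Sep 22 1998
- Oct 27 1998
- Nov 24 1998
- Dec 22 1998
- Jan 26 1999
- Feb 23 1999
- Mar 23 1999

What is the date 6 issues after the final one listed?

All dates are Tuesdays, 35, 28, 28, 35, 28, 28 days apart.
Specifically, the 4th Tuesday of each month.
April 1999 — 4th Tuesday is Apr 27 1999.
May 1999 — 4th Tuesday is May 25 1999.
4th Tuesday of June 1999: Jun 22 1999.
July 1999 — 4th Tuesday is Jul 27 1999.
August 1999 — 4th Tuesday is Aug 24 1999.
September 1999 — 4th Tuesday is Sep 28 1999.

Sep 28 1999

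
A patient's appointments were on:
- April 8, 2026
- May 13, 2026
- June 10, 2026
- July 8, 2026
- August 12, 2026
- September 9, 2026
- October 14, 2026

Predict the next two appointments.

November 11, 2026; December 9, 2026

Gaps: 35, 28, 28, 35, 28, 35 days — a mix of 28 and 35. Every date is a Wednesday.
Each is the 2nd Wednesday of its month.
2nd Wednesday of November 2026: November 11, 2026.
2nd Wednesday of December 2026: December 9, 2026.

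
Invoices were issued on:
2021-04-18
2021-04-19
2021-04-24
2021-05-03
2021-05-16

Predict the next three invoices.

Intervals are 1, 5, 9, 13 days — an arithmetic progression with common difference 4.
Next gap: 17 days. 2021-05-16 + 17 days = 2021-06-02.
Next gap: 21 days. 2021-06-02 + 21 days = 2021-06-23.
Next gap: 25 days. 2021-06-23 + 25 days = 2021-07-18.

2021-06-02, 2021-06-23, 2021-07-18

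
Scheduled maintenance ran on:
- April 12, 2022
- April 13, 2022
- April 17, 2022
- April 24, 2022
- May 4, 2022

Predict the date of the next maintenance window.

May 17, 2022

Gaps: 1, 4, 7, 10 days — each gap is 3 larger than the previous one.
Next gap: 13 days. May 4, 2022 + 13 days = May 17, 2022.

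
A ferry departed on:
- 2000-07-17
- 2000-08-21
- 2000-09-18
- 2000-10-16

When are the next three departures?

2000-11-20, 2000-12-18, 2001-01-15

These are Mondays at 28- or 35-day spacing (35, 28, 28).
The pattern: 3rd Monday of the month.
November 2000 — 3rd Monday is 2000-11-20.
December 2000 — 3rd Monday is 2000-12-18.
January 2001 — 3rd Monday is 2001-01-15.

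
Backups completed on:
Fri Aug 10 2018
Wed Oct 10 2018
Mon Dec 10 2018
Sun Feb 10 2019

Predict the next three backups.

Wed Apr 10 2019, Mon Jun 10 2019, Sat Aug 10 2019

The day-of-month is always 10 (61, 61, 62 days between events).
So this recurs on the 10th of every 2 months.
April 2019: Wed Apr 10 2019.
Next: June 2019 → Mon Jun 10 2019.
Next: August 2019 → Sat Aug 10 2019.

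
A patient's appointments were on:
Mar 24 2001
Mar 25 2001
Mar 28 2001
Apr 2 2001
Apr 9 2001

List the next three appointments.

Intervals are 1, 3, 5, 7 days — an arithmetic progression with common difference 2.
Next gap: 9 days. Apr 9 2001 + 9 days = Apr 18 2001.
Next gap: 11 days. Apr 18 2001 + 11 days = Apr 29 2001.
Next gap: 13 days. Apr 29 2001 + 13 days = May 12 2001.

Apr 18 2001, Apr 29 2001, May 12 2001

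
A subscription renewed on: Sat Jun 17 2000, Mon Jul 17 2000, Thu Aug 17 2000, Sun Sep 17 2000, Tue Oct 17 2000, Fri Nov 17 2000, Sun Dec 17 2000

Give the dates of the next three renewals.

Wed Jan 17 2001, Sat Feb 17 2001, Sat Mar 17 2001

Gaps: 30, 31, 31, 30, 31, 30 days — not constant. Every event is on the 17th of the month.
Pattern: the 17th of each month.
January 2001: Wed Jan 17 2001.
February 2001: Sat Feb 17 2001.
Next: March 2001 → Sat Mar 17 2001.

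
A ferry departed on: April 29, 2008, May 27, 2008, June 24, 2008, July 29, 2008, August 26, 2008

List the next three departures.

September 30, 2008; October 28, 2008; November 25, 2008

Every date is a Tuesday; gaps 28, 28, 35, 28 days.
Each is the last Tuesday of its month (at least one falls on the 29th or later, ruling out '4th Tuesday').
September 2008 ends with Tuesday September 30, 2008.
October 2008 ends with Tuesday October 28, 2008.
Last Tuesday of November 2008: November 25, 2008.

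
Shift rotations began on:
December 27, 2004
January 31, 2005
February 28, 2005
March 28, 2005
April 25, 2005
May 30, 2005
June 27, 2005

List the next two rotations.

Every date is a Monday; gaps 35, 28, 28, 28, 35, 28 days.
Each is the last Monday of its month (at least one falls on the 29th or later, ruling out '4th Monday').
Last Monday of July 2005: July 25, 2005.
August 2005 ends with Monday August 29, 2005.

July 25, 2005; August 29, 2005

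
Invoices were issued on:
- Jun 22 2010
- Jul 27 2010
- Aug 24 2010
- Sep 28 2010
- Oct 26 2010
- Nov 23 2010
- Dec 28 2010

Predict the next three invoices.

Gaps: 35, 28, 35, 28, 28, 35 days — a mix of 28 and 35. Every date is a Tuesday.
Each is the 4th Tuesday of its month.
January 2011 — 4th Tuesday is Jan 25 2011.
February 2011 — 4th Tuesday is Feb 22 2011.
4th Tuesday of March 2011: Mar 22 2011.

Jan 25 2011, Feb 22 2011, Mar 22 2011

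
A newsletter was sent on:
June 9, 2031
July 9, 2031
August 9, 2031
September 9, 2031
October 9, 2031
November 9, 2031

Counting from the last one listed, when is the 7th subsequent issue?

June 9, 2032

Gaps: 30, 31, 31, 30, 31 days — not constant. Every event is on the 9th of the month.
Pattern: the 9th of each month.
Next: December 2031 → December 9, 2031.
January 2032: January 9, 2032.
Next: February 2032 → February 9, 2032.
Next: March 2032 → March 9, 2032.
Next: April 2032 → April 9, 2032.
Next: May 2032 → May 9, 2032.
June 2032: June 9, 2032.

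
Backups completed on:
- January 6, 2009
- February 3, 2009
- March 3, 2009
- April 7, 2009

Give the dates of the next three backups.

May 5, 2009; June 2, 2009; July 7, 2009

All dates are Tuesdays, 28, 28, 35 days apart.
Specifically, the 1st Tuesday of each month.
May 2009 — 1st Tuesday is May 5, 2009.
June 2009 — 1st Tuesday is June 2, 2009.
July 2009 — 1st Tuesday is July 7, 2009.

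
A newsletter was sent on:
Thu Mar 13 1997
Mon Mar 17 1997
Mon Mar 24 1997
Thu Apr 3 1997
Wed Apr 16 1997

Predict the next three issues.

The spacing grows by 3 each time: 4, 7, 10, 13 days.
Next gap: 16 days. Wed Apr 16 1997 + 16 days = Fri May 2 1997.
Next gap: 19 days. Fri May 2 1997 + 19 days = Wed May 21 1997.
Next gap: 22 days. Wed May 21 1997 + 22 days = Thu Jun 12 1997.

Fri May 2 1997, Wed May 21 1997, Thu Jun 12 1997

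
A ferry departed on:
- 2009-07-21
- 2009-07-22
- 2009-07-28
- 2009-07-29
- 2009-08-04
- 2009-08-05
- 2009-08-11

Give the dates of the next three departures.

The gap pattern 1, 6, 1, 6, 1, 6 repeats every 2 events.
These are the Tuesdays and Wednesdays of each week.
Next Wednesday: 2009-08-12.
The following Tuesday is 2009-08-18.
Next Wednesday: 2009-08-19.

2009-08-12, 2009-08-18, 2009-08-19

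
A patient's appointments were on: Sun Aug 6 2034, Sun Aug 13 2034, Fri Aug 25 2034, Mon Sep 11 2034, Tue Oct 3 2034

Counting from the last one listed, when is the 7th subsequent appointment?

Gaps: 7, 12, 17, 22 days — each gap is 5 larger than the previous one.
Next gap: 27 days. Tue Oct 3 2034 + 27 days = Mon Oct 30 2034.
Next gap: 32 days. Mon Oct 30 2034 + 32 days = Fri Dec 1 2034.
Next gap: 37 days. Fri Dec 1 2034 + 37 days = Sun Jan 7 2035.
Next gap: 42 days. Sun Jan 7 2035 + 42 days = Sun Feb 18 2035.
Next gap: 47 days. Sun Feb 18 2035 + 47 days = Fri Apr 6 2035.
Next gap: 52 days. Fri Apr 6 2035 + 52 days = Mon May 28 2035.
Next gap: 57 days. Mon May 28 2035 + 57 days = Tue Jul 24 2035.

Tue Jul 24 2035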